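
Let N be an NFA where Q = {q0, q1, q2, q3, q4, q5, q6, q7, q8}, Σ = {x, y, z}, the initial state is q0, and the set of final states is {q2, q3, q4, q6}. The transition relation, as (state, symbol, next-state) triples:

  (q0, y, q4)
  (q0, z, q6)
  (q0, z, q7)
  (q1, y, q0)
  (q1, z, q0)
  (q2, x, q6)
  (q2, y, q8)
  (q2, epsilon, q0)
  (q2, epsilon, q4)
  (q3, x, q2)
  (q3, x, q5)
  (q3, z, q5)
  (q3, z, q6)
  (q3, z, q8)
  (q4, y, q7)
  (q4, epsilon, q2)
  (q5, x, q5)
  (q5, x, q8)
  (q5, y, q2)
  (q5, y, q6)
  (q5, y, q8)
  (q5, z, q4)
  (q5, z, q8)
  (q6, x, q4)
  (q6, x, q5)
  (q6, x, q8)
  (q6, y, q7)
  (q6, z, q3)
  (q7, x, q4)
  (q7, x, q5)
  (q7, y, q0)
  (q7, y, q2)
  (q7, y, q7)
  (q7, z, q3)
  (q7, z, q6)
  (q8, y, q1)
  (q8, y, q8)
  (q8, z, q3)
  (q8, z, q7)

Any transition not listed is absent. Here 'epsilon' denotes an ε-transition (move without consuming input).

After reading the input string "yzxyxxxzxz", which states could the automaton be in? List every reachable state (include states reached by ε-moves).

Start in {q0}.
Read 'y': {q0} → {q0, q2, q4}.
Read 'z': {q0, q2, q4} → {q6, q7}.
Read 'x': {q6, q7} → {q0, q2, q4, q5, q8}.
Read 'y': {q0, q2, q4, q5, q8} → {q0, q1, q2, q4, q6, q7, q8}.
Read 'x': {q0, q1, q2, q4, q6, q7, q8} → {q0, q2, q4, q5, q6, q8}.
Read 'x': {q0, q2, q4, q5, q6, q8} → {q0, q2, q4, q5, q6, q8}.
Read 'x': {q0, q2, q4, q5, q6, q8} → {q0, q2, q4, q5, q6, q8}.
Read 'z': {q0, q2, q4, q5, q6, q8} → {q0, q2, q3, q4, q6, q7, q8}.
Read 'x': {q0, q2, q3, q4, q6, q7, q8} → {q0, q2, q4, q5, q6, q8}.
Read 'z': {q0, q2, q4, q5, q6, q8} → {q0, q2, q3, q4, q6, q7, q8}.

{q0, q2, q3, q4, q6, q7, q8}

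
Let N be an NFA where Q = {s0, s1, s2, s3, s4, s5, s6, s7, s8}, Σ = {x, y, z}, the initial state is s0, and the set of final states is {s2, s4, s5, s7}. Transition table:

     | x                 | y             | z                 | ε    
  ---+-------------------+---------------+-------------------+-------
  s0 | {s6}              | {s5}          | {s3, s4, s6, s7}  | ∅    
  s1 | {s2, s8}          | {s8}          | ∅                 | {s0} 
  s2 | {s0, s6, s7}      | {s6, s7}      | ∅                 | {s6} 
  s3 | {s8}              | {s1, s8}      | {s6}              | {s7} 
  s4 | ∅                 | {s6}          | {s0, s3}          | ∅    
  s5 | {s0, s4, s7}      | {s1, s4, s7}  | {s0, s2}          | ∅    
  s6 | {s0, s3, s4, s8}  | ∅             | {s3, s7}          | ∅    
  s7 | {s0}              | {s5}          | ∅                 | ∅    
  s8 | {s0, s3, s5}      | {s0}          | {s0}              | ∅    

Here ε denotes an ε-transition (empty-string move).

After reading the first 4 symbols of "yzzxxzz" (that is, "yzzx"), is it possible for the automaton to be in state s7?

Start in {s0}.
Read 'y': s0→{s5}; now {s5}.
Read 'z': s5→{s0, s2}; union {s0, s2}; ε-closure = {s0, s2, s6}.
Read 'z': s0→{s3, s4, s6, s7}, s2→∅, s6→{s3, s7}; now {s3, s4, s6, s7}.
Read 'x': s3→{s8}, s4→∅, s6→{s0, s3, s4, s8}, s7→{s0}; union {s0, s3, s4, s8}; ε-closure = {s0, s3, s4, s7, s8}.
State s7 is in {s0, s3, s4, s7, s8}.

Yes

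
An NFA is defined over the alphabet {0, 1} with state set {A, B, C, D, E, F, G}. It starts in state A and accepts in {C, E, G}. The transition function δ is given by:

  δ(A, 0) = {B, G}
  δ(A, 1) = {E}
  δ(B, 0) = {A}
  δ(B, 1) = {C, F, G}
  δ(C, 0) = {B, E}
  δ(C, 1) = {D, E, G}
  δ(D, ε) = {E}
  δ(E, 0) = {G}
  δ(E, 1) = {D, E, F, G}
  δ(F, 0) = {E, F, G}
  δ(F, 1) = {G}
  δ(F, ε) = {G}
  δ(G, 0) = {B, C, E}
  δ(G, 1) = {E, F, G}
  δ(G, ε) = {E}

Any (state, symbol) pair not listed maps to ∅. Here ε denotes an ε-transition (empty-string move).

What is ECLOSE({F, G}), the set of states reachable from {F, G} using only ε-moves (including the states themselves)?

Begin with {F, G}.
ε-move G → E; add E.

{E, F, G}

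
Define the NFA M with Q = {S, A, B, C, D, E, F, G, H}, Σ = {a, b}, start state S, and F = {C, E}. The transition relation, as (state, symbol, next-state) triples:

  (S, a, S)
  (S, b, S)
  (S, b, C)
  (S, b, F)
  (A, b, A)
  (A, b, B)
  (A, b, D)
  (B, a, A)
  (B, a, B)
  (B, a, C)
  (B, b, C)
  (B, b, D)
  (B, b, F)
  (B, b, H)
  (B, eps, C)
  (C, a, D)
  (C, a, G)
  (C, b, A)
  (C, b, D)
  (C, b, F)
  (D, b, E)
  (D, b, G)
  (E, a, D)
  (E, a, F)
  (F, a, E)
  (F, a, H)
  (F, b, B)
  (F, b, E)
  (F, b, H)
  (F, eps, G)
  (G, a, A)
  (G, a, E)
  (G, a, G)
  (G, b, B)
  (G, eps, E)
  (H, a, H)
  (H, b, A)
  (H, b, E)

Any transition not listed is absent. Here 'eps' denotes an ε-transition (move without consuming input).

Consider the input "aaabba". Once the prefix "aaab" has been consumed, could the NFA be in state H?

Start in {S}.
Read 'a': S→{S}; now {S}.
Read 'a': S→{S}; now {S}.
Read 'a': S→{S}; now {S}.
Read 'b': S→{S, C, F}; union {S, C, F}; ε-closure = {S, C, E, F, G}.
State H is not in {S, C, E, F, G}.

No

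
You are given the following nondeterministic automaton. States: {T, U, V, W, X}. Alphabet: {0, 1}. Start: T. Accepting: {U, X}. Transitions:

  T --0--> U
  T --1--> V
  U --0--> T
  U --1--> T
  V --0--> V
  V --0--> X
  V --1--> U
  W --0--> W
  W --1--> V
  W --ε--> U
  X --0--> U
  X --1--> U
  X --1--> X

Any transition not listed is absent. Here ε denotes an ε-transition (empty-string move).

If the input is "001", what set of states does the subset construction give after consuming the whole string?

{V}

Start in {T}.
Read '0': T→{U}; now {U}.
Read '0': U→{T}; now {T}.
Read '1': T→{V}; now {V}.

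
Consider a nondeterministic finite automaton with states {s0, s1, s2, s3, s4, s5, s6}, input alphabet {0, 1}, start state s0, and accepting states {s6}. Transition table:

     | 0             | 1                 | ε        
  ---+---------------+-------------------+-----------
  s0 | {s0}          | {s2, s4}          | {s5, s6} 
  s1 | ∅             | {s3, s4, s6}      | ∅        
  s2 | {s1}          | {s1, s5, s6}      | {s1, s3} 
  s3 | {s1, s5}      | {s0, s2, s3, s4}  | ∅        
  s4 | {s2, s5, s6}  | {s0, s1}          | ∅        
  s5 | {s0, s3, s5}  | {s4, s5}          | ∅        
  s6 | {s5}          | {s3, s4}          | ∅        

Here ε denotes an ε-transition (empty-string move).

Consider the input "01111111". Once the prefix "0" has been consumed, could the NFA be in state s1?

Start: ε-closure({s0}) = {s0, s5, s6}.
Read '0': s0→{s0}, s5→{s0, s3, s5}, s6→{s5}; union {s0, s3, s5}; ε-closure = {s0, s3, s5, s6}.
State s1 is not in {s0, s3, s5, s6}.

No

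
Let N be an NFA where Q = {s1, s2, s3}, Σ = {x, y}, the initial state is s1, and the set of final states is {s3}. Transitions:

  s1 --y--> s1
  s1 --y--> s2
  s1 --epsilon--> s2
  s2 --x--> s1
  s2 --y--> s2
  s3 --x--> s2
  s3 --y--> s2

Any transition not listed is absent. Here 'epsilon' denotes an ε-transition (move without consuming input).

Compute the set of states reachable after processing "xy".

{s1, s2}

Start: ε-closure({s1}) = {s1, s2}.
Read 'x': s1→∅, s2→{s1}; union {s1}; ε-closure = {s1, s2}.
Read 'y': s1→{s1, s2}, s2→{s2}; now {s1, s2}.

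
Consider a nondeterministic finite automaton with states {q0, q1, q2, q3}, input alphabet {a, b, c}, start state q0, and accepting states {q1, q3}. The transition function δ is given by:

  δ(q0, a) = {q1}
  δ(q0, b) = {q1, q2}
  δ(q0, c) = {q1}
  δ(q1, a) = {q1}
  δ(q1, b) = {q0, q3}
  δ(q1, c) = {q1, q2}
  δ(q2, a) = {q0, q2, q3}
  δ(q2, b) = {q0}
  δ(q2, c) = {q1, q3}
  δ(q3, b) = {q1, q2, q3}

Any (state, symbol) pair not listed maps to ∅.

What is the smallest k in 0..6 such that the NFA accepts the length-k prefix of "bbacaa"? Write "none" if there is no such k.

1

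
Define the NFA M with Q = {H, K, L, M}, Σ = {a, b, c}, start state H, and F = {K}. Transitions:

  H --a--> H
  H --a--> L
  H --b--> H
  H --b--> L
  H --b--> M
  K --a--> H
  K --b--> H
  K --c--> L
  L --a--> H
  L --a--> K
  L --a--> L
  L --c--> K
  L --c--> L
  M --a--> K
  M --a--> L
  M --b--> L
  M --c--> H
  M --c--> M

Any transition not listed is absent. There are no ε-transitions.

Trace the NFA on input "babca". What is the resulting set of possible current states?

{H, K, L}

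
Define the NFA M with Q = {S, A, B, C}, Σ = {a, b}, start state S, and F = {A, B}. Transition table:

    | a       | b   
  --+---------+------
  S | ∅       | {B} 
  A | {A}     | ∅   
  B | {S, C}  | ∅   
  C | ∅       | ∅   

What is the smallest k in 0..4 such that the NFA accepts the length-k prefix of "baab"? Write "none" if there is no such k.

1

Start in {S}.
Read 'b': S→{B}; now {B}.
None of the earlier sets intersect F, but {B} does.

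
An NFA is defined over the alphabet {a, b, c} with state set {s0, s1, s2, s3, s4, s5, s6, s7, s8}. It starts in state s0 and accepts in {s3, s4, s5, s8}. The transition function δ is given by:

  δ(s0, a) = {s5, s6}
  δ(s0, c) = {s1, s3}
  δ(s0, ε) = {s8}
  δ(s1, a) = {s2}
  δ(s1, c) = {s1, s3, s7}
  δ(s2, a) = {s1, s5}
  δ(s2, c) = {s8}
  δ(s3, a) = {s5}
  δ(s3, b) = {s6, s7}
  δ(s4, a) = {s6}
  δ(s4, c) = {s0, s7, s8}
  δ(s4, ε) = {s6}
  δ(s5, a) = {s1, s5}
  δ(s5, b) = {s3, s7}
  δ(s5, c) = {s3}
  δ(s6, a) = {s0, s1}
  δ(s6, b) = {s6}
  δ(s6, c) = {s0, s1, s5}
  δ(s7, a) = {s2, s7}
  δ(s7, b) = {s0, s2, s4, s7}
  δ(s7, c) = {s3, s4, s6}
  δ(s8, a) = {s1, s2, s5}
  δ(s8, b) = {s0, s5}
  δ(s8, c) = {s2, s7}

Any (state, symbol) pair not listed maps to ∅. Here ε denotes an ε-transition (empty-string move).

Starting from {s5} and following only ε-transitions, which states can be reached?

{s5}

Begin with {s5}.
No ε-moves leave this set, so the closure equals the set itself.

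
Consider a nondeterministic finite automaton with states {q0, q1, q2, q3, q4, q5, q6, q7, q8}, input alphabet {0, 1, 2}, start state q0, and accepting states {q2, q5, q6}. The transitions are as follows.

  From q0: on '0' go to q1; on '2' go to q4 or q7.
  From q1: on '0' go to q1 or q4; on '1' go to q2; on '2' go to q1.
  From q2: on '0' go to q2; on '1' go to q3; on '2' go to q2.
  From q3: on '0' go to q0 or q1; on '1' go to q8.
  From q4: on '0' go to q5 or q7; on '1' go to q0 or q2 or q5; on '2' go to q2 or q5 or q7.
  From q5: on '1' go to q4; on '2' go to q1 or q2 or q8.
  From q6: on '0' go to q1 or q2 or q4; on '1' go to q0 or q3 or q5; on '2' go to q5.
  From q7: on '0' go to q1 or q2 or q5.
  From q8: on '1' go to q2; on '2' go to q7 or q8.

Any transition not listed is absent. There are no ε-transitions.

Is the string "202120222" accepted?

Yes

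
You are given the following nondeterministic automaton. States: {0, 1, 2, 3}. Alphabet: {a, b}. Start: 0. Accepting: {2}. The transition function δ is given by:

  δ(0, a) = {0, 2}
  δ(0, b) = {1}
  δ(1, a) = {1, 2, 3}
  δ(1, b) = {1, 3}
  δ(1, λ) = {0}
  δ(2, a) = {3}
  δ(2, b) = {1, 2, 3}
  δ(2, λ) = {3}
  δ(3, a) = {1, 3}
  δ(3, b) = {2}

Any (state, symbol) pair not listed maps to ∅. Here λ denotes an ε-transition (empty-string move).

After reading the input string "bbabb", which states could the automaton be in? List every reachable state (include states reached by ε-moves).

Start in {0}.
Read 'b': 0→{1}; union {1}; ε-closure = {0, 1}.
Read 'b': 0→{1}, 1→{1, 3}; union {1, 3}; ε-closure = {0, 1, 3}.
Read 'a': 0→{0, 2}, 1→{1, 2, 3}, 3→{1, 3}; now {0, 1, 2, 3}.
Read 'b': 0→{1}, 1→{1, 3}, 2→{1, 2, 3}, 3→{2}; union {1, 2, 3}; ε-closure = {0, 1, 2, 3}.
Read 'b': 0→{1}, 1→{1, 3}, 2→{1, 2, 3}, 3→{2}; union {1, 2, 3}; ε-closure = {0, 1, 2, 3}.

{0, 1, 2, 3}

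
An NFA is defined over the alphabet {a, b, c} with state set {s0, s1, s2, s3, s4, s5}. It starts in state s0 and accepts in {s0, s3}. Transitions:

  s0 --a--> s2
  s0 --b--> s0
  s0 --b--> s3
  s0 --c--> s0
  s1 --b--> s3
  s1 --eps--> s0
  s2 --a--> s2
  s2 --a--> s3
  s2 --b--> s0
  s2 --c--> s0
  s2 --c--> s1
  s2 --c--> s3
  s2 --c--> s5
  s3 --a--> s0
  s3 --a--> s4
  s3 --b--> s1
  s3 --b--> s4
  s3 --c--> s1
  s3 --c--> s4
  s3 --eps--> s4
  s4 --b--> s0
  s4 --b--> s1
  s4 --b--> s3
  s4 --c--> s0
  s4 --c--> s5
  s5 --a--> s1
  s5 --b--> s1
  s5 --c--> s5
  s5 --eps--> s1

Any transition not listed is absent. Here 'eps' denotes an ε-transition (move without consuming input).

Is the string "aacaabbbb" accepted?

Start in {s0}.
Read 'a': {s0} → {s2}.
Read 'a': {s2} → {s2, s3, s4}.
Read 'c': {s2, s3, s4} → {s0, s1, s3, s4, s5}.
Read 'a': {s0, s1, s3, s4, s5} → {s0, s1, s2, s4}.
Read 'a': {s0, s1, s2, s4} → {s2, s3, s4}.
Read 'b': {s2, s3, s4} → {s0, s1, s3, s4}.
Read 'b': {s0, s1, s3, s4} → {s0, s1, s3, s4}.
Read 'b': {s0, s1, s3, s4} → {s0, s1, s3, s4}.
Read 'b': {s0, s1, s3, s4} → {s0, s1, s3, s4}.
The final set {s0, s1, s3, s4} contains the accepting states s0, s3.

Yes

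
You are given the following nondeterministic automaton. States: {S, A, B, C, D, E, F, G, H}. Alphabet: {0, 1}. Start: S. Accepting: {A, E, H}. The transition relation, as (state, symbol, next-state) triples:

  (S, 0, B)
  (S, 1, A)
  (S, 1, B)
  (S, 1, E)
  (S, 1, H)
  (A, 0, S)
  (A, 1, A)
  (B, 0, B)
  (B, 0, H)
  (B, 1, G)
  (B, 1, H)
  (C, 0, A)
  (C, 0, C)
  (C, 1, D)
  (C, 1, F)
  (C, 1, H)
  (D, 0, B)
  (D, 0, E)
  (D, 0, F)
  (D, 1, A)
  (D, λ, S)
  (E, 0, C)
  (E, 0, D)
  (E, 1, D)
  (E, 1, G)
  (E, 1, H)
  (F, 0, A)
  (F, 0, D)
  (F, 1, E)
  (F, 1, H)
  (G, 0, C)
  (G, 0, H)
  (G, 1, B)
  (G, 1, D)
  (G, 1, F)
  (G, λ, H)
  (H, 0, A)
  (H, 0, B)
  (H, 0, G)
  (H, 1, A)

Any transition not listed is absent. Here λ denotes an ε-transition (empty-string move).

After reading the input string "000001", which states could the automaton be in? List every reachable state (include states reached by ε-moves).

Start in {S}.
Read '0': {S} → {B}.
Read '0': {B} → {B, H}.
Read '0': {B, H} → {A, B, G, H}.
Read '0': {A, B, G, H} → {S, A, B, C, G, H}.
Read '0': {S, A, B, C, G, H} → {S, A, B, C, G, H}.
Read '1': {S, A, B, C, G, H} → {S, A, B, D, E, F, G, H}.

{S, A, B, D, E, F, G, H}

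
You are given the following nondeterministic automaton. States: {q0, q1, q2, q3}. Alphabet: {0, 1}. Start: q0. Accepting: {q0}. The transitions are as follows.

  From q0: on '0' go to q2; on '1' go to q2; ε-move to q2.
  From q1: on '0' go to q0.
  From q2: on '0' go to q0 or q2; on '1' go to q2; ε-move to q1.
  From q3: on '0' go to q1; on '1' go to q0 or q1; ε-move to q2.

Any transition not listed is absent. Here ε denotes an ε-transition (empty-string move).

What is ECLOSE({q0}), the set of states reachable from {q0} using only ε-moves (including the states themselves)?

Begin with {q0}.
ε-move q0 → q2; add q2.
ε-move q2 → q1; add q1.

{q0, q1, q2}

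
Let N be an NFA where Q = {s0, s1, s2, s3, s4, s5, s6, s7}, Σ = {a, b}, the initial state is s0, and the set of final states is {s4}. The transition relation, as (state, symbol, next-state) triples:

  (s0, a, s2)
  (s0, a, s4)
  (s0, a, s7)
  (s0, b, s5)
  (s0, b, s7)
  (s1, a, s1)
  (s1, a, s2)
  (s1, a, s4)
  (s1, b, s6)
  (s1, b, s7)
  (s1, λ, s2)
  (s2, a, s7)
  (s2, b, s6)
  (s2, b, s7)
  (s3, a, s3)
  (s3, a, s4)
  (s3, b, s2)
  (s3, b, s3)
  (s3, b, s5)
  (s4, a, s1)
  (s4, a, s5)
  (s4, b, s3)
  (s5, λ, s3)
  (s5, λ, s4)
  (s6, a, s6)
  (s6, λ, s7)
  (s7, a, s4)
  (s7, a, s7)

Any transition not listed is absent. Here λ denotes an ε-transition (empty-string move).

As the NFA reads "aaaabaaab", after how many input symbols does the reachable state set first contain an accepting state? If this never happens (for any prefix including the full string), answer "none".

Start in {s0}.
Read 'a': s0→{s2, s4, s7}; now {s2, s4, s7}.
None of the earlier sets intersect F, but {s2, s4, s7} does.

1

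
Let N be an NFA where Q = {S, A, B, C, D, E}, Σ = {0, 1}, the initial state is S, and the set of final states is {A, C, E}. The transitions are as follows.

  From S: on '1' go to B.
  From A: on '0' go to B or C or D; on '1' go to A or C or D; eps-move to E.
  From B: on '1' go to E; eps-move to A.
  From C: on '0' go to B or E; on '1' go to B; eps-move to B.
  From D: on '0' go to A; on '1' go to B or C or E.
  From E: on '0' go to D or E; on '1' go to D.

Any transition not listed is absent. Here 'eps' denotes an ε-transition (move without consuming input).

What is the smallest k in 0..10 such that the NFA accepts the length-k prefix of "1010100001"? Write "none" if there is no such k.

Start in {S}.
Read '1': S→{B}; union {B}; ε-closure = {A, B, E}.
None of the earlier sets intersect F, but {A, B, E} does.

1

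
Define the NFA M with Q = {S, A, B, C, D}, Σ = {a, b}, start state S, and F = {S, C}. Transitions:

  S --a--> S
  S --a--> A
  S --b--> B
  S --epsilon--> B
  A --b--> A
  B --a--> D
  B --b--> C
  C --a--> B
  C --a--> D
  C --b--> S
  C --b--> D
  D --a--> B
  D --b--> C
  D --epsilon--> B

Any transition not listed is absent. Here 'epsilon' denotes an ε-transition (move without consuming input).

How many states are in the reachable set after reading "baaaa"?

2

Start: ε-closure({S}) = {S, B}.
Read 'b': S→{B}, B→{C}; now {B, C}.
Read 'a': B→{D}, C→{B, D}; now {B, D}.
Read 'a': B→{D}, D→{B}; now {B, D}.
Read 'a': B→{D}, D→{B}; now {B, D}.
Read 'a': B→{D}, D→{B}; now {B, D}.
That set has 2 states.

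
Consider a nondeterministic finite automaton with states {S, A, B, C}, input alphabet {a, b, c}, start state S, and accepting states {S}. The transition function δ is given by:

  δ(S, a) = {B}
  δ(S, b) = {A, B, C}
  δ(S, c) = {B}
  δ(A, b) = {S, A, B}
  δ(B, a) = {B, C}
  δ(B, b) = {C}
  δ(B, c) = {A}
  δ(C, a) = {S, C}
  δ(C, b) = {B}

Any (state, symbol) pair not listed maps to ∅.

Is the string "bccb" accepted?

Start in {S}.
Read 'b': {S} → {A, B, C}.
Read 'c': {A, B, C} → {A}.
Read 'c': {A} → ∅.
The set is empty and remains empty for the remaining 1 symbol.
The final set ∅ contains no accepting state.

No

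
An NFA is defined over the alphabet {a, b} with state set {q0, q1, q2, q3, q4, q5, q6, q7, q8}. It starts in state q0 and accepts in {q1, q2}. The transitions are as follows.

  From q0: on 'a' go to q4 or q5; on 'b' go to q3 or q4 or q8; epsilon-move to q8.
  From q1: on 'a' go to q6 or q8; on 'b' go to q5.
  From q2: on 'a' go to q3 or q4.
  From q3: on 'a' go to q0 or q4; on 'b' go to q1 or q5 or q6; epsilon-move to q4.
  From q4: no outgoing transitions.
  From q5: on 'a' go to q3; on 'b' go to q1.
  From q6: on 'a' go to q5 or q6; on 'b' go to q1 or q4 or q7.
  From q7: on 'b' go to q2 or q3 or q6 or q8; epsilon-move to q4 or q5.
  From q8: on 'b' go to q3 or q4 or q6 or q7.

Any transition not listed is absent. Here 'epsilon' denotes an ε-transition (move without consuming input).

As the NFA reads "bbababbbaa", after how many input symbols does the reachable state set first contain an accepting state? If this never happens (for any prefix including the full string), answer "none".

2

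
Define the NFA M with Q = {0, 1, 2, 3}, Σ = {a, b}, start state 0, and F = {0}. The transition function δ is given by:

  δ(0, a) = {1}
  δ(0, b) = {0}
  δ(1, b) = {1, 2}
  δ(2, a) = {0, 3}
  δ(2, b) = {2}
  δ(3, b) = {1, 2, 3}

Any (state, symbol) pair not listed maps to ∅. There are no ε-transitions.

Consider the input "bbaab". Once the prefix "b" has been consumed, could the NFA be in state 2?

Start in {0}.
Read 'b': 0→{0}; now {0}.
State 2 is not in {0}.

No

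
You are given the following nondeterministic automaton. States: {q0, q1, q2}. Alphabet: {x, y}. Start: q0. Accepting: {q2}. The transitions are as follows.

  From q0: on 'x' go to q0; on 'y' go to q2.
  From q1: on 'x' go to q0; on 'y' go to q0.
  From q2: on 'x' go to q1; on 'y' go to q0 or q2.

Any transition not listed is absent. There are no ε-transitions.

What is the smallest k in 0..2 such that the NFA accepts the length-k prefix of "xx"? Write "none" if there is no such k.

Start in {q0}.
Read 'x': {q0} → {q0}.
Read 'x': {q0} → {q0}.
No reachable set along the way intersects F.

none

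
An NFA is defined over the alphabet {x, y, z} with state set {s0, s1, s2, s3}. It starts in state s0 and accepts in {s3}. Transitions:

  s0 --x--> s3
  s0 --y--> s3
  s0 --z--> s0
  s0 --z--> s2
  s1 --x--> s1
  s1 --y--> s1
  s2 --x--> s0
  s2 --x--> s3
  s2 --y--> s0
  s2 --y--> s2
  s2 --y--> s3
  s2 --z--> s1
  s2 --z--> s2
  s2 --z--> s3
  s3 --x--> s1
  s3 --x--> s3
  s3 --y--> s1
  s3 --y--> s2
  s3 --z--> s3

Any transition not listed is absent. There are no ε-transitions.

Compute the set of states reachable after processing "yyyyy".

Start in {s0}.
Read 'y': {s0} → {s3}.
Read 'y': {s3} → {s1, s2}.
Read 'y': {s1, s2} → {s0, s1, s2, s3}.
Read 'y': {s0, s1, s2, s3} → {s0, s1, s2, s3}.
Read 'y': {s0, s1, s2, s3} → {s0, s1, s2, s3}.

{s0, s1, s2, s3}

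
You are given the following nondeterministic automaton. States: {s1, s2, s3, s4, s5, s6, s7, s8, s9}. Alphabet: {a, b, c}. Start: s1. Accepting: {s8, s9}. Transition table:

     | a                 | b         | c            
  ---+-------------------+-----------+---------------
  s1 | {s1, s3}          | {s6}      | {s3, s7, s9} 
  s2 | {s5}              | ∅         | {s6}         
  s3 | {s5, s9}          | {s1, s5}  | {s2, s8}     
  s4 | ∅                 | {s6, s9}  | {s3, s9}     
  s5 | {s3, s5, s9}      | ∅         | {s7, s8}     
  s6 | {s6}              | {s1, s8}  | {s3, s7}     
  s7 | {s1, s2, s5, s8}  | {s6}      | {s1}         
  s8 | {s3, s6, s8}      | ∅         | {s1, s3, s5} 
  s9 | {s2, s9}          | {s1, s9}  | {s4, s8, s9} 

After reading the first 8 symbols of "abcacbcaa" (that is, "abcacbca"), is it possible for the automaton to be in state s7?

No

Start in {s1}.
Read 'a': {s1} → {s1, s3}.
Read 'b': {s1, s3} → {s1, s5, s6}.
Read 'c': {s1, s5, s6} → {s3, s7, s8, s9}.
Read 'a': {s3, s7, s8, s9} → {s1, s2, s3, s5, s6, s8, s9}.
Read 'c': {s1, s2, s3, s5, s6, s8, s9} → {s1, s2, s3, s4, s5, s6, s7, s8, s9}.
Read 'b': {s1, s2, s3, s4, s5, s6, s7, s8, s9} → {s1, s5, s6, s8, s9}.
Read 'c': {s1, s5, s6, s8, s9} → {s1, s3, s4, s5, s7, s8, s9}.
Read 'a': {s1, s3, s4, s5, s7, s8, s9} → {s1, s2, s3, s5, s6, s8, s9}.
State s7 is not in {s1, s2, s3, s5, s6, s8, s9}.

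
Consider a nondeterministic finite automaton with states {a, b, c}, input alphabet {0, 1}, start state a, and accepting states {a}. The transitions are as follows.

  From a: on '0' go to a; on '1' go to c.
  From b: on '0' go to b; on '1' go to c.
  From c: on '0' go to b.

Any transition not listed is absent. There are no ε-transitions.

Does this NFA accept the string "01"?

No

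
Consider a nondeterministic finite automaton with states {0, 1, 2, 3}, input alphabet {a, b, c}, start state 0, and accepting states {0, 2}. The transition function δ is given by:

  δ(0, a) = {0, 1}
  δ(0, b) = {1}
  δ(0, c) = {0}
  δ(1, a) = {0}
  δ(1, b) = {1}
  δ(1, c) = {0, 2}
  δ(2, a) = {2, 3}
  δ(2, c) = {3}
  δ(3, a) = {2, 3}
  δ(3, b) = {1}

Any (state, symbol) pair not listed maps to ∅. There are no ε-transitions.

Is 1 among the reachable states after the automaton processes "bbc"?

Start in {0}.
Read 'b': 0→{1}; now {1}.
Read 'b': 1→{1}; now {1}.
Read 'c': 1→{0, 2}; now {0, 2}.
State 1 is not in {0, 2}.

No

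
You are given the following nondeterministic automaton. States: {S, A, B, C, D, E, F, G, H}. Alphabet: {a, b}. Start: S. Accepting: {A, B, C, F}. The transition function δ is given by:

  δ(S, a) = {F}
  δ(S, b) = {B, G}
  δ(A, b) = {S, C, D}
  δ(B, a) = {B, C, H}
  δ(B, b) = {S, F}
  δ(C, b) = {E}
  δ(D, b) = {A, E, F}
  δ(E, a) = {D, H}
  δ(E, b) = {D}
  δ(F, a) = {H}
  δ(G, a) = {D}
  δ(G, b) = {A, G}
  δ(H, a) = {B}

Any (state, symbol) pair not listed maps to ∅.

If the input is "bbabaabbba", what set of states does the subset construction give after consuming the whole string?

Start in {S}.
Read 'b': {S} → {B, G}.
Read 'b': {B, G} → {S, A, F, G}.
Read 'a': {S, A, F, G} → {D, F, H}.
Read 'b': {D, F, H} → {A, E, F}.
Read 'a': {A, E, F} → {D, H}.
Read 'a': {D, H} → {B}.
Read 'b': {B} → {S, F}.
Read 'b': {S, F} → {B, G}.
Read 'b': {B, G} → {S, A, F, G}.
Read 'a': {S, A, F, G} → {D, F, H}.

{D, F, H}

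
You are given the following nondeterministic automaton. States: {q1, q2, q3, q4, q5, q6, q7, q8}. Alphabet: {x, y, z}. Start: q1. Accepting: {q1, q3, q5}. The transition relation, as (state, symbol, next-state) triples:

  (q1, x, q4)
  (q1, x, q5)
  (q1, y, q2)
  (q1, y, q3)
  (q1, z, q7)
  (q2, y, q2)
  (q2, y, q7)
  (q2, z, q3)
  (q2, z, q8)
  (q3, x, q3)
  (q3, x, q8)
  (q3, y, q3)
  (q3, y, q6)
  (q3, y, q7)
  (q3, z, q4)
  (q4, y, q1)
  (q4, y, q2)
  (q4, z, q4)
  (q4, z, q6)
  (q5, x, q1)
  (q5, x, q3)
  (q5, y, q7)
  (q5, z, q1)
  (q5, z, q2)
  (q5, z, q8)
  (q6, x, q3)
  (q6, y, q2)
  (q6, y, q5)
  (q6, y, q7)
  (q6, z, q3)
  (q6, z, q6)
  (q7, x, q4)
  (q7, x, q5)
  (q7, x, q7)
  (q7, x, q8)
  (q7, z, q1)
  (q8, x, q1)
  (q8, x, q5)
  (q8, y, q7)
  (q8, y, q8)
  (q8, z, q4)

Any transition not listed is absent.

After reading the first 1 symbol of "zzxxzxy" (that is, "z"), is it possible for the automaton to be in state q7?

Start in {q1}.
Read 'z': {q1} → {q7}.
State q7 is in {q7}.

Yes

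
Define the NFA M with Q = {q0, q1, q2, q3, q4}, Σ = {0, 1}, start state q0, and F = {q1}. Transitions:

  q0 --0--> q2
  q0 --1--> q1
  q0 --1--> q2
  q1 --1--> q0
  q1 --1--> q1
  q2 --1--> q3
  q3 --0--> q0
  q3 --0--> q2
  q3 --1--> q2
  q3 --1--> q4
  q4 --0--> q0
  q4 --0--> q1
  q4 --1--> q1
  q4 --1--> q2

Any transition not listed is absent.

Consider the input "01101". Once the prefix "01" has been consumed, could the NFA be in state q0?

Start in {q0}.
Read '0': {q0} → {q2}.
Read '1': {q2} → {q3}.
State q0 is not in {q3}.

No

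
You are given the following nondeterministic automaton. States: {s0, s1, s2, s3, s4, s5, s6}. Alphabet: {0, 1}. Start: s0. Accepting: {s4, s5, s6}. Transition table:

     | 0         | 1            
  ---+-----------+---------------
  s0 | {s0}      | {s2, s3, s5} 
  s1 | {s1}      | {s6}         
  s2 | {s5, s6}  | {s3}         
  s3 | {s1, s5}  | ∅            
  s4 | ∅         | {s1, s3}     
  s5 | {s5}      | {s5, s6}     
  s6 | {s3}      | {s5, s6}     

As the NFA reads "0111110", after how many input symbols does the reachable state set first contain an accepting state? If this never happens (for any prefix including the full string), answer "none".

Start in {s0}.
Read '0': s0→{s0}; now {s0}.
Read '1': s0→{s2, s3, s5}; now {s2, s3, s5}.
None of the earlier sets intersect F, but {s2, s3, s5} does.

2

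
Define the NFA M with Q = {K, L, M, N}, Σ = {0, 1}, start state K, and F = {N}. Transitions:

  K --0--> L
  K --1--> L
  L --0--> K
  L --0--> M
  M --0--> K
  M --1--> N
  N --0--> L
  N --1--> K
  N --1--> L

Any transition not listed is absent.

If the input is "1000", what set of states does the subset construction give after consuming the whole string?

Start in {K}.
Read '1': K→{L}; now {L}.
Read '0': L→{K, M}; now {K, M}.
Read '0': K→{L}, M→{K}; now {K, L}.
Read '0': K→{L}, L→{K, M}; now {K, L, M}.

{K, L, M}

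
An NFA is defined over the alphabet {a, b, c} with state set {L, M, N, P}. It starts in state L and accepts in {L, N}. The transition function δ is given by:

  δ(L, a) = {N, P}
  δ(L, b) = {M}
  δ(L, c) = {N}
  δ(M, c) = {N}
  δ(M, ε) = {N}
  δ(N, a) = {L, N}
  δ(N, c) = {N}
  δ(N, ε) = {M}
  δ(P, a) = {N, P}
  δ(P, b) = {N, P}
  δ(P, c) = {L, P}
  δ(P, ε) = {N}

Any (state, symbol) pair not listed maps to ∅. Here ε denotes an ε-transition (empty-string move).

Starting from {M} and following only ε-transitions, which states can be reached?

Begin with {M}.
ε-move M → N; add N.

{M, N}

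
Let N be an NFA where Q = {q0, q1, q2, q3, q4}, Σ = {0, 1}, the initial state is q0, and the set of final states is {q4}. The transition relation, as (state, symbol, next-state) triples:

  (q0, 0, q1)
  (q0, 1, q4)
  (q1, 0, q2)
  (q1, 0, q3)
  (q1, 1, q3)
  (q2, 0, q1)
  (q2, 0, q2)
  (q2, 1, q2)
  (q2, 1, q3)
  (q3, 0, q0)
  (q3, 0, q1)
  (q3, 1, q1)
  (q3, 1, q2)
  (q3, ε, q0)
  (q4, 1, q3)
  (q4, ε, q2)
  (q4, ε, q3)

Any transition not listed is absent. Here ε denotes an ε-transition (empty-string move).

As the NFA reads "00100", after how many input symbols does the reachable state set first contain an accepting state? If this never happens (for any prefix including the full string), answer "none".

3

Start in {q0}.
Read '0': {q0} → {q1}.
Read '0': {q1} → {q0, q2, q3}.
Read '1': {q0, q2, q3} → {q0, q1, q2, q3, q4}.
None of the earlier sets intersect F, but {q0, q1, q2, q3, q4} does.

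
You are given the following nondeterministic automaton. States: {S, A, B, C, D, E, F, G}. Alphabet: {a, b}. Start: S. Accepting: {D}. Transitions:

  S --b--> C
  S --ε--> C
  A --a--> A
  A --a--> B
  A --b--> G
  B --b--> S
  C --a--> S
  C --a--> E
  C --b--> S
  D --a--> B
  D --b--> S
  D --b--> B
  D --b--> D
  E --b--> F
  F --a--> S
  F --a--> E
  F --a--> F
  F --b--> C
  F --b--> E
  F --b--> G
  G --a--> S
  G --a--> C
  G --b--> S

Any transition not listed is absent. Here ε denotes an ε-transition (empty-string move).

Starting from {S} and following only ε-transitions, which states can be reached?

{S, C}

Begin with {S}.
ε-move S → C; add C.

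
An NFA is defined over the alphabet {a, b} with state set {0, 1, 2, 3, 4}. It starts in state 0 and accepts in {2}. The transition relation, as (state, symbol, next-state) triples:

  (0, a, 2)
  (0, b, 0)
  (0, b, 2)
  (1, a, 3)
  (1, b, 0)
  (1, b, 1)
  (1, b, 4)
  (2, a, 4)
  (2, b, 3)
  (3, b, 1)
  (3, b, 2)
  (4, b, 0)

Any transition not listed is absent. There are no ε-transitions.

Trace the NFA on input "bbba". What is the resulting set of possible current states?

Start in {0}.
Read 'b': {0} → {0, 2}.
Read 'b': {0, 2} → {0, 2, 3}.
Read 'b': {0, 2, 3} → {0, 1, 2, 3}.
Read 'a': {0, 1, 2, 3} → {2, 3, 4}.

{2, 3, 4}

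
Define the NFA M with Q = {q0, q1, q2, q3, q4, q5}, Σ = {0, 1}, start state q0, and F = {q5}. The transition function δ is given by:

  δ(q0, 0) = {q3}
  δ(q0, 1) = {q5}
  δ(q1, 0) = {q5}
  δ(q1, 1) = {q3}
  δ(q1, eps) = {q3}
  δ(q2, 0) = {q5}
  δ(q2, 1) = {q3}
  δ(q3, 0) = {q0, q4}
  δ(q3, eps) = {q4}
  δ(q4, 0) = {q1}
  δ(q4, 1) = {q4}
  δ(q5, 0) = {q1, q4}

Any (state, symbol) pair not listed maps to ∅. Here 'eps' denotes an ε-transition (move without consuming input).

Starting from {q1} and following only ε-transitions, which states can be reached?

{q1, q3, q4}

Begin with {q1}.
ε-move q1 → q3; add q3.
ε-move q3 → q4; add q4.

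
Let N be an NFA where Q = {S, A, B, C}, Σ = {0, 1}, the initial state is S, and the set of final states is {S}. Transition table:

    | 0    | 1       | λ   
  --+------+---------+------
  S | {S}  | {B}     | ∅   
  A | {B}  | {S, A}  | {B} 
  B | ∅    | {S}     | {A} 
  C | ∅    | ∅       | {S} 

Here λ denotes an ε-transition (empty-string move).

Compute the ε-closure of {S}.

Begin with {S}.
No ε-moves leave this set, so the closure equals the set itself.

{S}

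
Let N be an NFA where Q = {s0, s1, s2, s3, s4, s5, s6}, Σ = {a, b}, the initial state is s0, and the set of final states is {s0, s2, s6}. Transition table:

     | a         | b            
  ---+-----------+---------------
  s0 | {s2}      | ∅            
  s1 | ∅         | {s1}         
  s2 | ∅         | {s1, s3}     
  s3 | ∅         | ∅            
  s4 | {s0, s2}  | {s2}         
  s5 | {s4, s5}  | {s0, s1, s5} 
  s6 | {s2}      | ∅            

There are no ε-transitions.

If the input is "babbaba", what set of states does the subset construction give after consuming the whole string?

∅

Start in {s0}.
Read 'b': s0→∅; now ∅.
The set is empty and remains empty for the remaining 6 symbols.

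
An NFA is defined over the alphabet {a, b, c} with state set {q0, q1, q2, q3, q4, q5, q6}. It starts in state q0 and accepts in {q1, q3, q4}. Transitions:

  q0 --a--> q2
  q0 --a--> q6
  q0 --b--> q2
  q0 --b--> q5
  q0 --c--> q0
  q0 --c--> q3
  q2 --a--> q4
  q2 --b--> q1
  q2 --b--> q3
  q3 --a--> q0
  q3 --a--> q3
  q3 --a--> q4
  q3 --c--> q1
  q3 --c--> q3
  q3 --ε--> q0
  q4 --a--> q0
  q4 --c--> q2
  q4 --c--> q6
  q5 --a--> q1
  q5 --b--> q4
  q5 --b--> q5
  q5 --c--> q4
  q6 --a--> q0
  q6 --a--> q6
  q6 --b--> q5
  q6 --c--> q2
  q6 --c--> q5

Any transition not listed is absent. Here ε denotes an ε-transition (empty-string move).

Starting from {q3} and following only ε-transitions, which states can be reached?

{q0, q3}

Begin with {q3}.
ε-move q3 → q0; add q0.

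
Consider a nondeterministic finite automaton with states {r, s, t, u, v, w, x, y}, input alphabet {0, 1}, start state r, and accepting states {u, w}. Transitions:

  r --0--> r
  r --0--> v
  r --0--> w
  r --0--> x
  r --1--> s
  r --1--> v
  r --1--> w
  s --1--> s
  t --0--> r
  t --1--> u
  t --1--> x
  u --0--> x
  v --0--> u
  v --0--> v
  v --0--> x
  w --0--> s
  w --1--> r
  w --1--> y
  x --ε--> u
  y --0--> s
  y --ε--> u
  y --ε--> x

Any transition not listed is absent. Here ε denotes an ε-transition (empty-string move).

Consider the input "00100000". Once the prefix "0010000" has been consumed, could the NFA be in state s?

Yes

Start in {r}.
Read '0': r→{r, v, w, x}; union {r, v, w, x}; ε-closure = {r, u, v, w, x}.
Read '0': r→{r, v, w, x}, u→{x}, v→{u, v, x}, w→{s}, x→∅; now {r, s, u, v, w, x}.
Read '1': r→{s, v, w}, s→{s}, u→∅, v→∅, w→{r, y}, x→∅; union {r, s, v, w, y}; ε-closure = {r, s, u, v, w, x, y}.
Read '0': r→{r, v, w, x}, s→∅, u→{x}, v→{u, v, x}, w→{s}, x→∅, y→{s}; now {r, s, u, v, w, x}.
Read '0': r→{r, v, w, x}, s→∅, u→{x}, v→{u, v, x}, w→{s}, x→∅; now {r, s, u, v, w, x}.
Read '0': r→{r, v, w, x}, s→∅, u→{x}, v→{u, v, x}, w→{s}, x→∅; now {r, s, u, v, w, x}.
Read '0': r→{r, v, w, x}, s→∅, u→{x}, v→{u, v, x}, w→{s}, x→∅; now {r, s, u, v, w, x}.
State s is in {r, s, u, v, w, x}.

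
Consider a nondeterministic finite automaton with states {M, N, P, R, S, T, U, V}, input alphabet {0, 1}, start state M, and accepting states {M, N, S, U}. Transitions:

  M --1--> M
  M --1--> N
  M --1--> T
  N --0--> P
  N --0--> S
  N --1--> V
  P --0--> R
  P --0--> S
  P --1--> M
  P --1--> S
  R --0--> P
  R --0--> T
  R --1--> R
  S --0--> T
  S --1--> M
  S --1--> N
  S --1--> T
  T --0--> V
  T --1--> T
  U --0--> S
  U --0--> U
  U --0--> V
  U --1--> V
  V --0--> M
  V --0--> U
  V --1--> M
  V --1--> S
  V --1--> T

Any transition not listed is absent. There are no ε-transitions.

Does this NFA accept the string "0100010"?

No

Start in {M}.
Read '0': {M} → ∅.
The set is empty and remains empty for the remaining 6 symbols.
The final set ∅ contains no accepting state.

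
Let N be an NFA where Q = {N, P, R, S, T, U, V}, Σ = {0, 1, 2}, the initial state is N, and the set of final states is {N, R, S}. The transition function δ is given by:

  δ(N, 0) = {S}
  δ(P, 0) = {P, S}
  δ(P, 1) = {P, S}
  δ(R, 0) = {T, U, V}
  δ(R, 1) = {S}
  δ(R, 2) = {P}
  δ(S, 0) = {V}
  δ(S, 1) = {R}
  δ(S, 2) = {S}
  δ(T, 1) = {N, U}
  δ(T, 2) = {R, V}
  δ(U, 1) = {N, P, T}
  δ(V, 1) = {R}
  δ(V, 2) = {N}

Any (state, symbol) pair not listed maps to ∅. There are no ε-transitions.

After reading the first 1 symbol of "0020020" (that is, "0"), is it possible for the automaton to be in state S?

Start in {N}.
Read '0': N→{S}; now {S}.
State S is in {S}.

Yes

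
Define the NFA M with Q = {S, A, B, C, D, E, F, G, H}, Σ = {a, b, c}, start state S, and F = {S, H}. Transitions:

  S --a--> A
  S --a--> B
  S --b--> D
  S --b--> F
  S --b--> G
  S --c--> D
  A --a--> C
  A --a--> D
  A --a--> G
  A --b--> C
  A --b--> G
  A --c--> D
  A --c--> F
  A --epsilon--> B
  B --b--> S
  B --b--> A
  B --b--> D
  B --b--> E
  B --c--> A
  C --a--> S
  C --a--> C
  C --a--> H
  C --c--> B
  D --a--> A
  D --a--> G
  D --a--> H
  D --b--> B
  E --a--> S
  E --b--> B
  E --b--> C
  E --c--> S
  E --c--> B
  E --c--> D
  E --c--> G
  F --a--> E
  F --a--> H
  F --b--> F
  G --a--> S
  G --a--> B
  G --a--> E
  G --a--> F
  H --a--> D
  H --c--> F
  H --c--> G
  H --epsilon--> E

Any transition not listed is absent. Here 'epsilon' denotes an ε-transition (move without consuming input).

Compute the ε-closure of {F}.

{F}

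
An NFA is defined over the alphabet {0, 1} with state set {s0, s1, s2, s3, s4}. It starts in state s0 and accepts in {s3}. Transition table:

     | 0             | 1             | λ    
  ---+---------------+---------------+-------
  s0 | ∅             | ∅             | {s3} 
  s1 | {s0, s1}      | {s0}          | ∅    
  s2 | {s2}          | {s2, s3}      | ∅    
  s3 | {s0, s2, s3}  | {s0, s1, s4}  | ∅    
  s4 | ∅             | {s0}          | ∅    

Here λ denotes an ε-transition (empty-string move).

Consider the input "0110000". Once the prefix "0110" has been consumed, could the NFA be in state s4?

No

Start: ε-closure({s0}) = {s0, s3}.
Read '0': {s0, s3} → {s0, s2, s3}.
Read '1': {s0, s2, s3} → {s0, s1, s2, s3, s4}.
Read '1': {s0, s1, s2, s3, s4} → {s0, s1, s2, s3, s4}.
Read '0': {s0, s1, s2, s3, s4} → {s0, s1, s2, s3}.
State s4 is not in {s0, s1, s2, s3}.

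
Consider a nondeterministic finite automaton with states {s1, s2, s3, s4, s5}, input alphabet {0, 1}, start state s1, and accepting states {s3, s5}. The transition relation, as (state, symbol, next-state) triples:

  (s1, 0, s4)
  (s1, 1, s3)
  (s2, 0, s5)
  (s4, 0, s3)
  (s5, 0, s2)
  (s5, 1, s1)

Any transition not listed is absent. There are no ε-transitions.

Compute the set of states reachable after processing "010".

Start in {s1}.
Read '0': s1→{s4}; now {s4}.
Read '1': s4→∅; now ∅.
The set is empty and remains empty for the remaining 1 symbol.

∅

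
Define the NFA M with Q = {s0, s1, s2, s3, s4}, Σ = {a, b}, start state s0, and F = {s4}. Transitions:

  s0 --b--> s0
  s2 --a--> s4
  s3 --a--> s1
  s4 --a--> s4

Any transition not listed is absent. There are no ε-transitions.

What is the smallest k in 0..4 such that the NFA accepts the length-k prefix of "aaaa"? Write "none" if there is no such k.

Start in {s0}.
Read 'a': s0→∅; now ∅.
The set is empty and remains empty for the remaining 3 symbols.
No reachable set along the way intersects F.

none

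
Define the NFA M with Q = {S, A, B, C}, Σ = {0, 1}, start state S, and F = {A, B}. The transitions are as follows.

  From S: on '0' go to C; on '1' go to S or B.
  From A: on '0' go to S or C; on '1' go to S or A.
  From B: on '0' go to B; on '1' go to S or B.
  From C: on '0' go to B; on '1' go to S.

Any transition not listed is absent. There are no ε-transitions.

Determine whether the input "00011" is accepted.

Start in {S}.
Read '0': {S} → {C}.
Read '0': {C} → {B}.
Read '0': {B} → {B}.
Read '1': {B} → {S, B}.
Read '1': {S, B} → {S, B}.
The final set {S, B} contains the accepting state B.

Yes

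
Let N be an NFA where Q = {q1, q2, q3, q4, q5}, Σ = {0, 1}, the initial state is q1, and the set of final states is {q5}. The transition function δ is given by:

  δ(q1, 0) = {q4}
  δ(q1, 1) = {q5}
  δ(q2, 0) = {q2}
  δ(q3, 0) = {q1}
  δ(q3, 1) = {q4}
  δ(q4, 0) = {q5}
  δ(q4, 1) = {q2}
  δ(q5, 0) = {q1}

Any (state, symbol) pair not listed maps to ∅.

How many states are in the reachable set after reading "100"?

Start in {q1}.
Read '1': q1→{q5}; now {q5}.
Read '0': q5→{q1}; now {q1}.
Read '0': q1→{q4}; now {q4}.
That set has 1 state.

1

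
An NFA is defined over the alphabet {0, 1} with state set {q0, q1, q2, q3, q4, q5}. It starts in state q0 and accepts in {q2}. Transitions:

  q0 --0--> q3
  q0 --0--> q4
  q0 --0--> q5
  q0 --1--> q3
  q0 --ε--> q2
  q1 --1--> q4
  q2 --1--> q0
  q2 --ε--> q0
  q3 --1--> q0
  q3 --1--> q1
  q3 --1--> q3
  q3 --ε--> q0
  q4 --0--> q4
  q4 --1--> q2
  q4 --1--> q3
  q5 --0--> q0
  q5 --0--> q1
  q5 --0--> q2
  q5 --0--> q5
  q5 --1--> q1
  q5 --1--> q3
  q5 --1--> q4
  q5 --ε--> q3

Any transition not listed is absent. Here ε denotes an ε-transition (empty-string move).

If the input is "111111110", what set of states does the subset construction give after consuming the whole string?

Start: ε-closure({q0}) = {q0, q2}.
Read '1': q0→{q3}, q2→{q0}; union {q0, q3}; ε-closure = {q0, q2, q3}.
Read '1': q0→{q3}, q2→{q0}, q3→{q0, q1, q3}; union {q0, q1, q3}; ε-closure = {q0, q1, q2, q3}.
Read '1': q0→{q3}, q1→{q4}, q2→{q0}, q3→{q0, q1, q3}; union {q0, q1, q3, q4}; ε-closure = {q0, q1, q2, q3, q4}.
Read '1': q0→{q3}, q1→{q4}, q2→{q0}, q3→{q0, q1, q3}, q4→{q2, q3}; now {q0, q1, q2, q3, q4}.
Read '1': q0→{q3}, q1→{q4}, q2→{q0}, q3→{q0, q1, q3}, q4→{q2, q3}; now {q0, q1, q2, q3, q4}.
Read '1': q0→{q3}, q1→{q4}, q2→{q0}, q3→{q0, q1, q3}, q4→{q2, q3}; now {q0, q1, q2, q3, q4}.
Read '1': q0→{q3}, q1→{q4}, q2→{q0}, q3→{q0, q1, q3}, q4→{q2, q3}; now {q0, q1, q2, q3, q4}.
Read '1': q0→{q3}, q1→{q4}, q2→{q0}, q3→{q0, q1, q3}, q4→{q2, q3}; now {q0, q1, q2, q3, q4}.
Read '0': q0→{q3, q4, q5}, q1→∅, q2→∅, q3→∅, q4→{q4}; union {q3, q4, q5}; ε-closure = {q0, q2, q3, q4, q5}.

{q0, q2, q3, q4, q5}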